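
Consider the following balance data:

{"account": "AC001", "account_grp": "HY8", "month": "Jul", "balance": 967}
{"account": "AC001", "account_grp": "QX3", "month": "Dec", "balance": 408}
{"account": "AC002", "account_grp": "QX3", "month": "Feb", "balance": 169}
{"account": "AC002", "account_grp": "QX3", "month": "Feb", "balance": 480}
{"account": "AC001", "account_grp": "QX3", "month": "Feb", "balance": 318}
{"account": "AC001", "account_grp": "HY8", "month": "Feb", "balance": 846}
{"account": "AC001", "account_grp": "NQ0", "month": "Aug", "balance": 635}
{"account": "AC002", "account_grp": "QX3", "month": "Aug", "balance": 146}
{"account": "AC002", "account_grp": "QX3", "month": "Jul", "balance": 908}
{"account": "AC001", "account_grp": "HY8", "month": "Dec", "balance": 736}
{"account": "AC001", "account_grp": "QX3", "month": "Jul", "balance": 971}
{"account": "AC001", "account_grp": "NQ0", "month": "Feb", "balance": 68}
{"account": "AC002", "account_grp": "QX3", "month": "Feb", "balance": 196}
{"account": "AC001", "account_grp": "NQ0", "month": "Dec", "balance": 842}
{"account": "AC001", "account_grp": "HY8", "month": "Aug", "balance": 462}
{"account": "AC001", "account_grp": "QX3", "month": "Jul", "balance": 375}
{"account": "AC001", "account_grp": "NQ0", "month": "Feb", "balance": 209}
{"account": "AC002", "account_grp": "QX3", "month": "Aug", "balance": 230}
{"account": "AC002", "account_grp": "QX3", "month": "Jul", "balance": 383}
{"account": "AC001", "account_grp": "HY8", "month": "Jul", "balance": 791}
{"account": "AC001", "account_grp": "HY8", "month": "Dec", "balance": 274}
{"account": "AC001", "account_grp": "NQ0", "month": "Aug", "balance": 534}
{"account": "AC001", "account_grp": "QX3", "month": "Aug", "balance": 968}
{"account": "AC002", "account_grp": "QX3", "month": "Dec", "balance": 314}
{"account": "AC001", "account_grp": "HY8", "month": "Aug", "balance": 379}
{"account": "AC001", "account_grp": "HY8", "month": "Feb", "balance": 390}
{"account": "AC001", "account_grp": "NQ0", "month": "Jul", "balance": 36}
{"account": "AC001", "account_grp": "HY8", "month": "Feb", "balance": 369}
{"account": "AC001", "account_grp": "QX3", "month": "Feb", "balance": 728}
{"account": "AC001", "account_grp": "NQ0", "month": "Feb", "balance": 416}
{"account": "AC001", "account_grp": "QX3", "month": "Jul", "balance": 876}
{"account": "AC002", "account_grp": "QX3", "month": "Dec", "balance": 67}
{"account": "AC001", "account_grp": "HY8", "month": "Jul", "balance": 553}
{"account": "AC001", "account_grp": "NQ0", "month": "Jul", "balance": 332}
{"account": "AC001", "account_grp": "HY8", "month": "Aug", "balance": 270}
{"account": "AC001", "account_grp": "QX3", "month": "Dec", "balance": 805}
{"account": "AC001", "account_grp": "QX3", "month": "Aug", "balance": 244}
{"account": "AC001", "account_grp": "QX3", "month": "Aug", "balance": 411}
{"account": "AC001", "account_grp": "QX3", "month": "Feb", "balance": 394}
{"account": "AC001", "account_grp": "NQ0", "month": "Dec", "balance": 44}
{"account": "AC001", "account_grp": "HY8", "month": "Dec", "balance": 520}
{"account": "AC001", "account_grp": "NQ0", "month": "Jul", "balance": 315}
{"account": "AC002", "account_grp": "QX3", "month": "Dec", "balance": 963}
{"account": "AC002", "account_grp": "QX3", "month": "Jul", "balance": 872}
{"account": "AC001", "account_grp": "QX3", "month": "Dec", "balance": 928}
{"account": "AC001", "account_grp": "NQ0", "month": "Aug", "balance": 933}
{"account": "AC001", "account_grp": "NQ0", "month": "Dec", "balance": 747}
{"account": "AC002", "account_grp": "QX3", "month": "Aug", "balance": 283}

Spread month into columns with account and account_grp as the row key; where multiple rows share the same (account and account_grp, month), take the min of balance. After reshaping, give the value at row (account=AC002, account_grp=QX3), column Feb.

169

Rows with account=AC002, account_grp=QX3 and month=Feb: balance values are 169, 480, 196.
min(169, 480, 196) = 169.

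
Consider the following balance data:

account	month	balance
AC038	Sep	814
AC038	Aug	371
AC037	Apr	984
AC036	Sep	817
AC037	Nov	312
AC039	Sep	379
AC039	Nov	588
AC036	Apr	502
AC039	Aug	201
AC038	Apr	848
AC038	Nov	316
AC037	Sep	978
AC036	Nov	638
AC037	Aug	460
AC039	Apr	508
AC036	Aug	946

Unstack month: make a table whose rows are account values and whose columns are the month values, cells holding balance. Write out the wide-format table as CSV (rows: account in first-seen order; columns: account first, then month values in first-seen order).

Columns: account plus the 4 distinct month values (Sep, Aug, Apr, Nov).
For example, row AC038 column Sep takes balance=814 from the long row (AC038, Sep).

account,Sep,Aug,Apr,Nov
AC038,814,371,848,316
AC037,978,460,984,312
AC036,817,946,502,638
AC039,379,201,508,588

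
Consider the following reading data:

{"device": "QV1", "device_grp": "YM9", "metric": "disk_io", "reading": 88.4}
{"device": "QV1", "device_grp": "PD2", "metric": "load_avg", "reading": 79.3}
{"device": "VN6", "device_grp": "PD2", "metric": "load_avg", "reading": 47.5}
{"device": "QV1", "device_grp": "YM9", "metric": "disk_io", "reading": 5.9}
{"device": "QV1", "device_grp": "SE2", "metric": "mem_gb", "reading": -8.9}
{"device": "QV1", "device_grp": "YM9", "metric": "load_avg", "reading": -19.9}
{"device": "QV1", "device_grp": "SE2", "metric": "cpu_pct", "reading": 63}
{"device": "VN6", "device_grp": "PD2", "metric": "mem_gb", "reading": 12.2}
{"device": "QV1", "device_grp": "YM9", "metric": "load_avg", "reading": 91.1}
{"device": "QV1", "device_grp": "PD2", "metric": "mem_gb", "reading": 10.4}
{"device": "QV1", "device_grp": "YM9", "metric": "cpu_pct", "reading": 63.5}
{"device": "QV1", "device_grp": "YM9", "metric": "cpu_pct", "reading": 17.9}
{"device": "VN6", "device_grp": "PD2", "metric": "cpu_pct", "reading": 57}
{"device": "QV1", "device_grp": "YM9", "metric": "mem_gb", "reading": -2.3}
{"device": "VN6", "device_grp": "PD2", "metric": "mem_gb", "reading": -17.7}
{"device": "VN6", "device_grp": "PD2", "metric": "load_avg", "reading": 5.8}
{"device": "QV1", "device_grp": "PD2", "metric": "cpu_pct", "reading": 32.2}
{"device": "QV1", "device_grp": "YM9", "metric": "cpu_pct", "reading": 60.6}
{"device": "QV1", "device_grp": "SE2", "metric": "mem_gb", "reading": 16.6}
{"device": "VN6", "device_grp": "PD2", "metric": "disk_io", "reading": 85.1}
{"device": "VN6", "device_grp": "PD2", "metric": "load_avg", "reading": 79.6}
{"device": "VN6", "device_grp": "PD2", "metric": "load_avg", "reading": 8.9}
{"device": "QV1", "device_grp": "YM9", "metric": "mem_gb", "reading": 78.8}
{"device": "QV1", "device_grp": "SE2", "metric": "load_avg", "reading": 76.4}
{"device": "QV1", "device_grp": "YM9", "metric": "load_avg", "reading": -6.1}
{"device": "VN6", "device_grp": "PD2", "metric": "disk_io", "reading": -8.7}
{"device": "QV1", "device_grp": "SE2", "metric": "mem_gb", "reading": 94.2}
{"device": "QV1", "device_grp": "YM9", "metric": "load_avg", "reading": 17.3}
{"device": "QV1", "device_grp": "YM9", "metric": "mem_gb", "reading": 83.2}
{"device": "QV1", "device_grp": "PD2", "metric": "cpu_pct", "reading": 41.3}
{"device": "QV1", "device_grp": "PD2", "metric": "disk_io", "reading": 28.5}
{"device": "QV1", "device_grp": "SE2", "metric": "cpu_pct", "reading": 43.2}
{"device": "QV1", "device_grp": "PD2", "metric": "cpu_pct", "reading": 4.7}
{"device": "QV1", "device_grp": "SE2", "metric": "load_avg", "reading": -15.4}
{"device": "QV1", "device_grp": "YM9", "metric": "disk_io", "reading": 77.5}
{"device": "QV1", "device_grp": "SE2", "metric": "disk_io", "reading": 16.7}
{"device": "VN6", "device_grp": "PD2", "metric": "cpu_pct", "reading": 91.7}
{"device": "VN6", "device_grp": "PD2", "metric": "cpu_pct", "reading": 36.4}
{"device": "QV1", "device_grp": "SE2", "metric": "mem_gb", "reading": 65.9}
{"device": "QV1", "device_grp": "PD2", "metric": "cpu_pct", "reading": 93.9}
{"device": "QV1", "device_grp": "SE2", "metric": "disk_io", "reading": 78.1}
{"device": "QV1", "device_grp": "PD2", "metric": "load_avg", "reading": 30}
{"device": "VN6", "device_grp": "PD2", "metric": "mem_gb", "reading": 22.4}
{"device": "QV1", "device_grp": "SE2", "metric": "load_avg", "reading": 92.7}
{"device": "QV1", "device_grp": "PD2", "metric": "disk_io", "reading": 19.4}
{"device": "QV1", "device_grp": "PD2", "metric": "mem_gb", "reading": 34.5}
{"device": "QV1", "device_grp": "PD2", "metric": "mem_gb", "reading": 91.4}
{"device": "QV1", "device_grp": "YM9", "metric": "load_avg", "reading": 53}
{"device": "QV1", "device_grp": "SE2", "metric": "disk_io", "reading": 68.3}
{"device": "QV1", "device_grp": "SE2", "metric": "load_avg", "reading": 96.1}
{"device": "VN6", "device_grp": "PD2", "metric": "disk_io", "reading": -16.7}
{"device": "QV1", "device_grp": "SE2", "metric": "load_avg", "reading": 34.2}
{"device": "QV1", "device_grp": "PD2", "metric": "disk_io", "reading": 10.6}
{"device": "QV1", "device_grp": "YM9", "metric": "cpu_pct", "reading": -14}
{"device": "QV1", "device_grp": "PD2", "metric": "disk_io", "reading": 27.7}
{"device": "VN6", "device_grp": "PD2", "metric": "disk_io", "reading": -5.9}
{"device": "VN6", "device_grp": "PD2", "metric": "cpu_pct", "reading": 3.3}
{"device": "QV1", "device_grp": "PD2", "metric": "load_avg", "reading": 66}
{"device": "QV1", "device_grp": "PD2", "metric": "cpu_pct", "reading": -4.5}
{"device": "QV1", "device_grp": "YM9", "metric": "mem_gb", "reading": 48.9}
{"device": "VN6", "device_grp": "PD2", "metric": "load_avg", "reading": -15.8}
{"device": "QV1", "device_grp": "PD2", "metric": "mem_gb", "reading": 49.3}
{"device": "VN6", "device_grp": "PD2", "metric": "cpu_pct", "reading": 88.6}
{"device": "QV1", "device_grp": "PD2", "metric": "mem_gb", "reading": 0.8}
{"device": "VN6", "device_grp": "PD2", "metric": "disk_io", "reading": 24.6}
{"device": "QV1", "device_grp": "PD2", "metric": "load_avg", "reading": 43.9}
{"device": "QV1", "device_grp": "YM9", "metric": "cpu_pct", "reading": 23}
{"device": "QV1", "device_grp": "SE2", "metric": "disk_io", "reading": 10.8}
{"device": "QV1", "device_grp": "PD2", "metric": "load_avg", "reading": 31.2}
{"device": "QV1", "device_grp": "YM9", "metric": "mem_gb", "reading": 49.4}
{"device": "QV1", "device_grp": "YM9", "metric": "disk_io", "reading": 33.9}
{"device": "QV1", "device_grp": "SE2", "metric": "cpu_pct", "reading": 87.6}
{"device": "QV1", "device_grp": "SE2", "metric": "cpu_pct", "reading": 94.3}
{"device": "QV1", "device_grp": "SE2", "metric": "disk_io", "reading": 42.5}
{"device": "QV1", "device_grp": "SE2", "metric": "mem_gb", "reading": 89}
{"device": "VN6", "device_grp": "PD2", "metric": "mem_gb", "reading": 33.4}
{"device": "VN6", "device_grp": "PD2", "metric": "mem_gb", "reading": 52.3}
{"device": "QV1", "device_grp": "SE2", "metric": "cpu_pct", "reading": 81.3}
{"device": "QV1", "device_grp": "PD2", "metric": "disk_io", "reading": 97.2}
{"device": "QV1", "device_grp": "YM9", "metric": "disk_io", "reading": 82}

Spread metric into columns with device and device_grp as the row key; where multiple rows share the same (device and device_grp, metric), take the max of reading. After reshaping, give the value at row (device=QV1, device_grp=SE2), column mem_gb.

94.2

Rows with device=QV1, device_grp=SE2 and metric=mem_gb: reading values are -8.9, 16.6, 94.2, 65.9, 89.
max(-8.9, 16.6, 94.2, 65.9, 89) = 94.2.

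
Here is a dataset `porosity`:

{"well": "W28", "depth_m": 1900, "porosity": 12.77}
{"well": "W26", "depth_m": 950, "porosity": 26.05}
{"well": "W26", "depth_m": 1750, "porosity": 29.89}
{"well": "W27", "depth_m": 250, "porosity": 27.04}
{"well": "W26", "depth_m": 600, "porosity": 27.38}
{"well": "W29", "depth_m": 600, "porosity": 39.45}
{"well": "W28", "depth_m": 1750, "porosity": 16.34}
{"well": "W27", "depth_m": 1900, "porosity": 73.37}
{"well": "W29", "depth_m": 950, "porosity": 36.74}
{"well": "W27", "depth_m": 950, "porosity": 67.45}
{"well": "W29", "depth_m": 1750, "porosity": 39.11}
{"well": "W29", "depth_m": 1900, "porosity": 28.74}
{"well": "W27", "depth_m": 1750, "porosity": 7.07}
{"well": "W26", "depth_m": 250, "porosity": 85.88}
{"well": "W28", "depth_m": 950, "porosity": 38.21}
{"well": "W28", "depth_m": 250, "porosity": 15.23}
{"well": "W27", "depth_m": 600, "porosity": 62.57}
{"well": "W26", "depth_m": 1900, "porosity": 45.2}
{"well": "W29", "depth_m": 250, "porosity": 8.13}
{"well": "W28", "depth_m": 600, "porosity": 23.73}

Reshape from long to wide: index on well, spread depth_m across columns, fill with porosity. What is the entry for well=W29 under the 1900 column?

28.74

Wide layout: rows indexed by well, columns are the 5 distinct depth_m values (1900, 950, 1750, 250, 600).
Cell (well=W29, depth_m=1900) draws from the long row where well=W29 and depth_m=1900, which has porosity=28.74.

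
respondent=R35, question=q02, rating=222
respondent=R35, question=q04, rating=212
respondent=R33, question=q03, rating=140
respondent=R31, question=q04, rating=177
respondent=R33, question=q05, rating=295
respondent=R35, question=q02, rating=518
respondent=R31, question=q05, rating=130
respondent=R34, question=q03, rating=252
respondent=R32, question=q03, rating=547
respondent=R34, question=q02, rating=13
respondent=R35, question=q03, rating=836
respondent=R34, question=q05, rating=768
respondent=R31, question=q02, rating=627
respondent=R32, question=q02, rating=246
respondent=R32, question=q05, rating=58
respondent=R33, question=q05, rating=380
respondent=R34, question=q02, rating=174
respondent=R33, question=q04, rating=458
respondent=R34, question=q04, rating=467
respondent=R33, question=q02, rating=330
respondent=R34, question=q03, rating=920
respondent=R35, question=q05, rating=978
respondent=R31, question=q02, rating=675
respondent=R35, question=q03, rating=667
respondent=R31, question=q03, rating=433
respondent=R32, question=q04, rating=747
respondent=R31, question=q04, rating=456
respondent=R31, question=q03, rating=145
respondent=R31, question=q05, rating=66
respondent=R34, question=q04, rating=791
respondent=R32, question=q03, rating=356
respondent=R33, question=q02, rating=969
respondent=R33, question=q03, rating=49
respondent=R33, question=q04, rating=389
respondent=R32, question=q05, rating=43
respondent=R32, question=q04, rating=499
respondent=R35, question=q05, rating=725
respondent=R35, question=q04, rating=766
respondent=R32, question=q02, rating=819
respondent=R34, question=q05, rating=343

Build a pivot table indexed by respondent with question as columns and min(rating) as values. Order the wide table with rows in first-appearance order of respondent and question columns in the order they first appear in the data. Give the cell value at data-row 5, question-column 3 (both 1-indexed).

With rows in first-appearance order of respondent, row 5 is respondent=R32. question columns in first-appearance order: q02, q04, q03, q05; column 3 is q03.
Long rows with respondent=R32, question=q03: min(547, 356) = 356.

356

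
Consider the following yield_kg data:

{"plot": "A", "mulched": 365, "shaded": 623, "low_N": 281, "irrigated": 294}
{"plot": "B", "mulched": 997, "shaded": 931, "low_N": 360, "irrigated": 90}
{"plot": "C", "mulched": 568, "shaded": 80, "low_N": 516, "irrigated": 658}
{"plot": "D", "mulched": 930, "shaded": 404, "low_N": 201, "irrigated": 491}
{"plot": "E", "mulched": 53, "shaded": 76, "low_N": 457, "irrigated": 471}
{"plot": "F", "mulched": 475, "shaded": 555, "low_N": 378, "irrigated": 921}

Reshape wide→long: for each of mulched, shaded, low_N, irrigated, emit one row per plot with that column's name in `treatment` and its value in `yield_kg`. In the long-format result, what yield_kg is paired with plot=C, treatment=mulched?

568

Unpivoting turns each (plot, wide-column) pair into one long row.
The wide cell at row C, column mulched holds 568, so the long row (C, mulched) has yield_kg=568.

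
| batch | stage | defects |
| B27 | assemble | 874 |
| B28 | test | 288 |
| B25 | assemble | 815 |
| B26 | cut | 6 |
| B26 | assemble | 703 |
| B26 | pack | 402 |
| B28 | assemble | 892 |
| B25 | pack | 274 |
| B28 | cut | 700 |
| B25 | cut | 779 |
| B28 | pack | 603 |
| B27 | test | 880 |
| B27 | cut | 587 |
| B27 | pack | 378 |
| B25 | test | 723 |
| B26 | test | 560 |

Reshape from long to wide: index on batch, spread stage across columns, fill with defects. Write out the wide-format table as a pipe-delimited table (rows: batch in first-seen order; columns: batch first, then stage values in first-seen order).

| batch | assemble | test | cut | pack |
| B27 | 874 | 880 | 587 | 378 |
| B28 | 892 | 288 | 700 | 603 |
| B25 | 815 | 723 | 779 | 274 |
| B26 | 703 | 560 | 6 | 402 |

Columns: batch plus the 4 distinct stage values (assemble, test, cut, pack).
For example, row B27 column assemble takes defects=874 from the long row (B27, assemble).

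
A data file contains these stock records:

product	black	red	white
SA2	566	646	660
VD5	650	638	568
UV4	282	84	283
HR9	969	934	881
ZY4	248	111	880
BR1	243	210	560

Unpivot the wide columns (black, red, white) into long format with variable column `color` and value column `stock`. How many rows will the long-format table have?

18

6 product values × 3 melted columns = 18 rows.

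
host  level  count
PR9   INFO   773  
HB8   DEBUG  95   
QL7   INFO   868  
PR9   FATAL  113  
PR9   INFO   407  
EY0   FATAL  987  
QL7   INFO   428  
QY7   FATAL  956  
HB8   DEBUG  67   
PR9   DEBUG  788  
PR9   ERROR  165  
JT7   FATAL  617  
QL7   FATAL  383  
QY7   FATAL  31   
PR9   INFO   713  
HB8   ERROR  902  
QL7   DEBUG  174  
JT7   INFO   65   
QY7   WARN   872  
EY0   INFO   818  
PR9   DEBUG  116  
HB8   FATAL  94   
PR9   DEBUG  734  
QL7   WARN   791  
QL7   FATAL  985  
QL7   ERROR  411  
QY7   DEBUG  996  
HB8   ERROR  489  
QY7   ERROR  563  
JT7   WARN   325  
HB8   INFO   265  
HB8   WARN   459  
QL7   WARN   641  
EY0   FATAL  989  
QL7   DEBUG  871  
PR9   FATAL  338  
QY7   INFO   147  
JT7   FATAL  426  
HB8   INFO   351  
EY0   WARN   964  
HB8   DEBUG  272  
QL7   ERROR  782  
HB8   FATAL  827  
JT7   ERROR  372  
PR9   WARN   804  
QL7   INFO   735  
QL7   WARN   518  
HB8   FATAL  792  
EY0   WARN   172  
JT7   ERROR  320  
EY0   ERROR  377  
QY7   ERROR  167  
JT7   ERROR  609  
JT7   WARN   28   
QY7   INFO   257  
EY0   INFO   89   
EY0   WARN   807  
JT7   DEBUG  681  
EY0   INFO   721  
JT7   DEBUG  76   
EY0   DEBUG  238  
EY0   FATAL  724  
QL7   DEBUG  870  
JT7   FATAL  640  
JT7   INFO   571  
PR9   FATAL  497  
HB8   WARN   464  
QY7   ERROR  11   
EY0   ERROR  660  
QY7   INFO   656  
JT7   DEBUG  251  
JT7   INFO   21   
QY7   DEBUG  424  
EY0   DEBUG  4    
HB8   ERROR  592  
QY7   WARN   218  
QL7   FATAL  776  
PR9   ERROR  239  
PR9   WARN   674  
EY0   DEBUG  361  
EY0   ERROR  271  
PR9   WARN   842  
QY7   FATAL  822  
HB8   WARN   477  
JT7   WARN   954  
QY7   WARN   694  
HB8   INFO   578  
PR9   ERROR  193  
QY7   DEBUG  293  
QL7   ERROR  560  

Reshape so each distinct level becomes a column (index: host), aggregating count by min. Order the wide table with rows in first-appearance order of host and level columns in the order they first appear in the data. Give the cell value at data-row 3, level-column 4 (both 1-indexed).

With rows in first-appearance order of host, row 3 is host=QL7. level columns in first-appearance order: INFO, DEBUG, FATAL, ERROR, WARN; column 4 is ERROR.
Long rows with host=QL7, level=ERROR: min(411, 782, 560) = 411.

411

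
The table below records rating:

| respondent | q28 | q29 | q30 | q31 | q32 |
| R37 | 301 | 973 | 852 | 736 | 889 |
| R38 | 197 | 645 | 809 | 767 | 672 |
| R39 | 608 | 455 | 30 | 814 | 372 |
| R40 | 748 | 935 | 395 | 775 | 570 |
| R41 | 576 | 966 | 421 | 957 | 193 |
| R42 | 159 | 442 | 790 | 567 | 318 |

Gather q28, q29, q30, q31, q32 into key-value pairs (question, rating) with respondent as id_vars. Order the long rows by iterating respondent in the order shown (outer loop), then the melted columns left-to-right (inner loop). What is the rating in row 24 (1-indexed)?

30 rows total (6 × 5). Row 24: index ⌊(24-1)/5⌋ = 4 into respondent → R41; (24-1) mod 5 = 3 into the melted columns → q31.
So row 24 is (R41, q31, 957); rating = 957.

957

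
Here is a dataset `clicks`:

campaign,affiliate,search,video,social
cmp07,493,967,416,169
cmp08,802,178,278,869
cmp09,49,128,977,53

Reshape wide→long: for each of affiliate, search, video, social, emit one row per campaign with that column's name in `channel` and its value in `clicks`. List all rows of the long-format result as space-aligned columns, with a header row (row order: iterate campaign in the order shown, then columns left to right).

Each (campaign, column) pair becomes one row: 3 × 4 = 12 rows.
For example, (cmp07, affiliate) → clicks=493.

campaign  channel    clicks
cmp07     affiliate  493   
cmp07     search     967   
cmp07     video      416   
cmp07     social     169   
cmp08     affiliate  802   
cmp08     search     178   
cmp08     video      278   
cmp08     social     869   
cmp09     affiliate  49    
cmp09     search     128   
cmp09     video      977   
cmp09     social     53    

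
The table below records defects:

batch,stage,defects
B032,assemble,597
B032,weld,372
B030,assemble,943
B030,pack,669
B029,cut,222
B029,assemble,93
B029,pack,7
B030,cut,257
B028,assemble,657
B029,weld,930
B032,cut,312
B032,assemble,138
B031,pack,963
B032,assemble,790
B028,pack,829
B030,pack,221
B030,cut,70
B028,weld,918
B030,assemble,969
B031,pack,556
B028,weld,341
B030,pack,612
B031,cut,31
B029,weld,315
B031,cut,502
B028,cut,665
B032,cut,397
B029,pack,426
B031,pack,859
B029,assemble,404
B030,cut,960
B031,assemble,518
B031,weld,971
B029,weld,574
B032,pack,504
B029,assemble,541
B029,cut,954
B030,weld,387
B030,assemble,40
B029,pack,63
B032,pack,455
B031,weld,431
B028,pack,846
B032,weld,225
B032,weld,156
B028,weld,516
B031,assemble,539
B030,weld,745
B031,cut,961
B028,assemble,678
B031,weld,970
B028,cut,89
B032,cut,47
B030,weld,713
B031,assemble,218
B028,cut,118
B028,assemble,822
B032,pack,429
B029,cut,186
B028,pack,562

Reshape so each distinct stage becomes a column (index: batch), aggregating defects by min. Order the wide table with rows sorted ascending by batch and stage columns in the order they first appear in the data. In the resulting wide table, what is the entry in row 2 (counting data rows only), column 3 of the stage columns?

With rows sorted ascending by batch, row 2 is batch=B029. stage columns in first-appearance order: assemble, weld, pack, cut; column 3 is pack.
Long rows with batch=B029, stage=pack: min(7, 426, 63) = 7.

7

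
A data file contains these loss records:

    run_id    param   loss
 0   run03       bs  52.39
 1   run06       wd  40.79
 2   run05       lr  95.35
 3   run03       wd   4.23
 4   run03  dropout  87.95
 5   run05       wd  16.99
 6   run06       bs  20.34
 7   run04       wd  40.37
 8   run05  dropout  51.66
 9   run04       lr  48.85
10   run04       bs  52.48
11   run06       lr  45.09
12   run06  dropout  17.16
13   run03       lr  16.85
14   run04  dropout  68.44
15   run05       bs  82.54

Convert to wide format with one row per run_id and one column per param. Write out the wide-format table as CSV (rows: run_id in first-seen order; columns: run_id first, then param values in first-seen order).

Columns: run_id plus the 4 distinct param values (bs, wd, lr, dropout).
For example, row run03 column bs takes loss=52.39 from the long row (run03, bs).

run_id,bs,wd,lr,dropout
run03,52.39,4.23,16.85,87.95
run06,20.34,40.79,45.09,17.16
run05,82.54,16.99,95.35,51.66
run04,52.48,40.37,48.85,68.44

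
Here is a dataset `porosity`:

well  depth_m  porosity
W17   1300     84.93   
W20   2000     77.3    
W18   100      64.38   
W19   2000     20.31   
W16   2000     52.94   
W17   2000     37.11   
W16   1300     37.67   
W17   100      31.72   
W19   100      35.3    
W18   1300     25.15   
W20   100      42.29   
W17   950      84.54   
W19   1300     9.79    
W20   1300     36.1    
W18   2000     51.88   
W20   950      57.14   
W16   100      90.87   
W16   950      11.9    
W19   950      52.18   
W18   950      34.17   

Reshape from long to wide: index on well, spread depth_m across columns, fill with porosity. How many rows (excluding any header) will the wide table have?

5 distinct well values → 5 rows.

5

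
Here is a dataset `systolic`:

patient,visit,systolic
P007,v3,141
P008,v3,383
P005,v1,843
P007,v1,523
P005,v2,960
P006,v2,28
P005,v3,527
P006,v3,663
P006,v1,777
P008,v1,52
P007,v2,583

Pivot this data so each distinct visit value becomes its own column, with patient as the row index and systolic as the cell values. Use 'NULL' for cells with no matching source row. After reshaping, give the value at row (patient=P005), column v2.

960

The long row with patient=P005, visit=v2 has systolic=960.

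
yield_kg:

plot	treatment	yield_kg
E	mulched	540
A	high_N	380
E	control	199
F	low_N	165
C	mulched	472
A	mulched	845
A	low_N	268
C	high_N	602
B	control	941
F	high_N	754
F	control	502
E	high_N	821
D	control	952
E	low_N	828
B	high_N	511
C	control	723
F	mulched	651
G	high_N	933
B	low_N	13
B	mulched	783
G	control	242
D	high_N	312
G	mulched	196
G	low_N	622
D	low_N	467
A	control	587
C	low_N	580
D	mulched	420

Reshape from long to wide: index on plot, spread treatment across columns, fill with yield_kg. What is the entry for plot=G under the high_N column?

933

Wide layout: rows indexed by plot, columns are the 4 distinct treatment values (mulched, high_N, control, low_N).
Cell (plot=G, treatment=high_N) draws from the long row where plot=G and treatment=high_N, which has yield_kg=933.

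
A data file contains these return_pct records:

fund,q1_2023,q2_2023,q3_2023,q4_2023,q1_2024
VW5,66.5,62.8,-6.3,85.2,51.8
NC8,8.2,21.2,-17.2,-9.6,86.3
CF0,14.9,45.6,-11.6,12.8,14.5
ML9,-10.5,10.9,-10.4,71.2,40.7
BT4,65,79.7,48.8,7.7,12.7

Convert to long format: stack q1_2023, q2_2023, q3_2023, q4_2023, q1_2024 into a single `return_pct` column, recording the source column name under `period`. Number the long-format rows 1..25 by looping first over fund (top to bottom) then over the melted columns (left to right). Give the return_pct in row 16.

25 rows total (5 × 5). Row 16: index ⌊(16-1)/5⌋ = 3 into fund → ML9; (16-1) mod 5 = 0 into the melted columns → q1_2023.
So row 16 is (ML9, q1_2023, -10.5); return_pct = -10.5.

-10.5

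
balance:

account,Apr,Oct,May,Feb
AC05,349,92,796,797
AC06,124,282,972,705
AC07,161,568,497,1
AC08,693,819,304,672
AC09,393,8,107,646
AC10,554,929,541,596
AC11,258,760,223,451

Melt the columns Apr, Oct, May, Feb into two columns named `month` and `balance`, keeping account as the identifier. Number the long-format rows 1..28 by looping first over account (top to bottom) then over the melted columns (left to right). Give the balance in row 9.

28 rows total (7 × 4). Row 9: index ⌊(9-1)/4⌋ = 2 into account → AC07; (9-1) mod 4 = 0 into the melted columns → Apr.
So row 9 is (AC07, Apr, 161); balance = 161.

161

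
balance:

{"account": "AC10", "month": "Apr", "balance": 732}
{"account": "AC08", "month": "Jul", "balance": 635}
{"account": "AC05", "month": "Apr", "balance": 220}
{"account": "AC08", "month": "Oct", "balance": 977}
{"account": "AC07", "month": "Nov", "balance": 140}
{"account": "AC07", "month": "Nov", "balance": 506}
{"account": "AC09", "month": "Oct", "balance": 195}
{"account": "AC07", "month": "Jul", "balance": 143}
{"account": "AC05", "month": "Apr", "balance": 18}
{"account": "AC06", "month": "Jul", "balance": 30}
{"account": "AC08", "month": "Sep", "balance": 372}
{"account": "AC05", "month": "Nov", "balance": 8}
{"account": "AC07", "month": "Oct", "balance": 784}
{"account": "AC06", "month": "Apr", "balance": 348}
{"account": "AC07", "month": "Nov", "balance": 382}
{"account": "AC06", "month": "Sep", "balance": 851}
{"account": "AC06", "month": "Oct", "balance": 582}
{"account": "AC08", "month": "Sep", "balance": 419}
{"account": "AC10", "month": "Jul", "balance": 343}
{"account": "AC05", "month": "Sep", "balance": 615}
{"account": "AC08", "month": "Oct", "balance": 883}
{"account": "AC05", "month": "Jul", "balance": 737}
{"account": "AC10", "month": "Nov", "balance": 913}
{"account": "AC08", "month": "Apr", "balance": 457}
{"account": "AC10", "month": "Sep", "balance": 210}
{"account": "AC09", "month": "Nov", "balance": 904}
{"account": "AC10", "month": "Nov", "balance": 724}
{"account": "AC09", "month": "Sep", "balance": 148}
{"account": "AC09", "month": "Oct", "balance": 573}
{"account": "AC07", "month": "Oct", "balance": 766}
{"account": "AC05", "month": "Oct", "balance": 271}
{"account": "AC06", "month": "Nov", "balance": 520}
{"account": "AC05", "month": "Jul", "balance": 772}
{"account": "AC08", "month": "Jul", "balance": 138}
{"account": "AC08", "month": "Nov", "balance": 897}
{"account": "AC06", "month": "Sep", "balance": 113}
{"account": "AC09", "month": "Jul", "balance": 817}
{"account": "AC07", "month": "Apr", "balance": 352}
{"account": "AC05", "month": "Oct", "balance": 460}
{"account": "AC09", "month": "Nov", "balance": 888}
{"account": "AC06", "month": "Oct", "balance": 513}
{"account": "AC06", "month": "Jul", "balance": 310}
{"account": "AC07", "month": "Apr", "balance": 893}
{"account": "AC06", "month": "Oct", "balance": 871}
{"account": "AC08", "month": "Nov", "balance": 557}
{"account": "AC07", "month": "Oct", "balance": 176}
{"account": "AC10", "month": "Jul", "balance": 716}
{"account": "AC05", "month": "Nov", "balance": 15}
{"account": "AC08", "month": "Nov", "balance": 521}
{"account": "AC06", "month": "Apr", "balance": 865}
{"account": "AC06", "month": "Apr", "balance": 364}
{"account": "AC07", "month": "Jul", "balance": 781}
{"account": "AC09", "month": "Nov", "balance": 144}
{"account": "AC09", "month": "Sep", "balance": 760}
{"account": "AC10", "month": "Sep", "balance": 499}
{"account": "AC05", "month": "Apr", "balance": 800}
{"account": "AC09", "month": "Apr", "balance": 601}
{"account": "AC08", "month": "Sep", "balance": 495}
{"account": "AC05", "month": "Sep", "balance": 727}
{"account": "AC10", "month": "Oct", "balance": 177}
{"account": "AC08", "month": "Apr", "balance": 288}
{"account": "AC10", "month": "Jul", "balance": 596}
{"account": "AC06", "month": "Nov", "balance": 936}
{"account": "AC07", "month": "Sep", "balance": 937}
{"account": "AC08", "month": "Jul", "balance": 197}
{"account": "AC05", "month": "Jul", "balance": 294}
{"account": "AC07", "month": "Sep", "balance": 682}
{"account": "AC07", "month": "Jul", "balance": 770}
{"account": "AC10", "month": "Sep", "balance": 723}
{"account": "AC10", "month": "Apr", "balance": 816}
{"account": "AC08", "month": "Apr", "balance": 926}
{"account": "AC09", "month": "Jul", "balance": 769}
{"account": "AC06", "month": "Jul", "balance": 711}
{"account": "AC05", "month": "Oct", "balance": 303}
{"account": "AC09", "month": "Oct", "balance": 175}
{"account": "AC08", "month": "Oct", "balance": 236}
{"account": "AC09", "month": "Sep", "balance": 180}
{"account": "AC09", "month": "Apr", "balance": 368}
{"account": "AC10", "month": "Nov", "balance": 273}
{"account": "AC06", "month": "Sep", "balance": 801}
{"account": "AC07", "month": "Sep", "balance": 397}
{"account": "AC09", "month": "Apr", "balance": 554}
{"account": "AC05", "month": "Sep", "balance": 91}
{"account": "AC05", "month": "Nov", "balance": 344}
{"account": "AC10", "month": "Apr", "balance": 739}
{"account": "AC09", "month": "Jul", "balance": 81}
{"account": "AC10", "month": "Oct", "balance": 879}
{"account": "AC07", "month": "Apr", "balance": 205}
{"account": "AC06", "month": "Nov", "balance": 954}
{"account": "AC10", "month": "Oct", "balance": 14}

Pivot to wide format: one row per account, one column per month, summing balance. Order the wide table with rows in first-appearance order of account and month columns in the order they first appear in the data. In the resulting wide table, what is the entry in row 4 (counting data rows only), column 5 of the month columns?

With rows in first-appearance order of account, row 4 is account=AC07. month columns in first-appearance order: Apr, Jul, Oct, Nov, Sep; column 5 is Sep.
Long rows with account=AC07, month=Sep: 937 + 682 + 397 = 2016.

2016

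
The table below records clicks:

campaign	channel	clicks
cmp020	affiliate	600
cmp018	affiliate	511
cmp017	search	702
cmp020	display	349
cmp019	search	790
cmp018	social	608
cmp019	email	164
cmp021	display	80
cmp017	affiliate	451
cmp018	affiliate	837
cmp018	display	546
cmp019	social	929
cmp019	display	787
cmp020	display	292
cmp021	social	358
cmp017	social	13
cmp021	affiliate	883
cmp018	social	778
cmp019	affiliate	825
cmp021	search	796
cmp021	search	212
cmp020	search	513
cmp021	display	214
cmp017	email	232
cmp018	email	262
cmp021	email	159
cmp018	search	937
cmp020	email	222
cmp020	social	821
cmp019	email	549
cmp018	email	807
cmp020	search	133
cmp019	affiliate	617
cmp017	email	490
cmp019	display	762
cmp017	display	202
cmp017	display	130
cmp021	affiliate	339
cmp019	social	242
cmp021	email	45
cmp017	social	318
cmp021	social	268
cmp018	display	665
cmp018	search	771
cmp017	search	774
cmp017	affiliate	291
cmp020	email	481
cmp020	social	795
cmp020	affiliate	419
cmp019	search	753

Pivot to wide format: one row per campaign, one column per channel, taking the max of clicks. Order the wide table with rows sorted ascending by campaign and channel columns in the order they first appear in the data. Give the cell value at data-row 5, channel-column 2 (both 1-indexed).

With rows sorted ascending by campaign, row 5 is campaign=cmp021. channel columns in first-appearance order: affiliate, search, display, social, email; column 2 is search.
Long rows with campaign=cmp021, channel=search: max(796, 212) = 796.

796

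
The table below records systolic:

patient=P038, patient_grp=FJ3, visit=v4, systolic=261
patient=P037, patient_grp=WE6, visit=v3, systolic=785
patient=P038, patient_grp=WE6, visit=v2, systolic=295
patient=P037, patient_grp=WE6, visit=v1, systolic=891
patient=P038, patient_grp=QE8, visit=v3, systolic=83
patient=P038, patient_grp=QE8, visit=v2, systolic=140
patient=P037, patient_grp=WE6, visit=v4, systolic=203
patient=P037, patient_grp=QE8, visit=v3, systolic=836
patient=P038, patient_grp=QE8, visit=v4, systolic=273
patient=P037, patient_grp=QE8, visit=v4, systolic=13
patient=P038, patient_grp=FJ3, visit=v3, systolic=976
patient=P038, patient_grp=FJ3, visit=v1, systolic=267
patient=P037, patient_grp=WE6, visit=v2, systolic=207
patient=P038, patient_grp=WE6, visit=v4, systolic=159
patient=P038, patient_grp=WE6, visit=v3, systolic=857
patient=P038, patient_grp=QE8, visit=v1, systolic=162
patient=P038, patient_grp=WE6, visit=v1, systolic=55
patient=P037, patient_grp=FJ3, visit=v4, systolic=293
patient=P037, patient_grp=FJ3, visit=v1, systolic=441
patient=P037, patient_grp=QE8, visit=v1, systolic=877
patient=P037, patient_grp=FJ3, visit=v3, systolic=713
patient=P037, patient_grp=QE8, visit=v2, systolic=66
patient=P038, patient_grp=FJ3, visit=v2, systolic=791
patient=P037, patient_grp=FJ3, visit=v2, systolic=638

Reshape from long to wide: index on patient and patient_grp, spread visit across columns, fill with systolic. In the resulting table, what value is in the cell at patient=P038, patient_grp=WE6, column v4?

Wide layout: rows indexed by patient and patient_grp, columns are the 4 distinct visit values (v4, v3, v2, v1).
Cell (patient=P038, patient_grp=WE6, visit=v4) draws from the long row where patient=P038, patient_grp=WE6 and visit=v4, which has systolic=159.

159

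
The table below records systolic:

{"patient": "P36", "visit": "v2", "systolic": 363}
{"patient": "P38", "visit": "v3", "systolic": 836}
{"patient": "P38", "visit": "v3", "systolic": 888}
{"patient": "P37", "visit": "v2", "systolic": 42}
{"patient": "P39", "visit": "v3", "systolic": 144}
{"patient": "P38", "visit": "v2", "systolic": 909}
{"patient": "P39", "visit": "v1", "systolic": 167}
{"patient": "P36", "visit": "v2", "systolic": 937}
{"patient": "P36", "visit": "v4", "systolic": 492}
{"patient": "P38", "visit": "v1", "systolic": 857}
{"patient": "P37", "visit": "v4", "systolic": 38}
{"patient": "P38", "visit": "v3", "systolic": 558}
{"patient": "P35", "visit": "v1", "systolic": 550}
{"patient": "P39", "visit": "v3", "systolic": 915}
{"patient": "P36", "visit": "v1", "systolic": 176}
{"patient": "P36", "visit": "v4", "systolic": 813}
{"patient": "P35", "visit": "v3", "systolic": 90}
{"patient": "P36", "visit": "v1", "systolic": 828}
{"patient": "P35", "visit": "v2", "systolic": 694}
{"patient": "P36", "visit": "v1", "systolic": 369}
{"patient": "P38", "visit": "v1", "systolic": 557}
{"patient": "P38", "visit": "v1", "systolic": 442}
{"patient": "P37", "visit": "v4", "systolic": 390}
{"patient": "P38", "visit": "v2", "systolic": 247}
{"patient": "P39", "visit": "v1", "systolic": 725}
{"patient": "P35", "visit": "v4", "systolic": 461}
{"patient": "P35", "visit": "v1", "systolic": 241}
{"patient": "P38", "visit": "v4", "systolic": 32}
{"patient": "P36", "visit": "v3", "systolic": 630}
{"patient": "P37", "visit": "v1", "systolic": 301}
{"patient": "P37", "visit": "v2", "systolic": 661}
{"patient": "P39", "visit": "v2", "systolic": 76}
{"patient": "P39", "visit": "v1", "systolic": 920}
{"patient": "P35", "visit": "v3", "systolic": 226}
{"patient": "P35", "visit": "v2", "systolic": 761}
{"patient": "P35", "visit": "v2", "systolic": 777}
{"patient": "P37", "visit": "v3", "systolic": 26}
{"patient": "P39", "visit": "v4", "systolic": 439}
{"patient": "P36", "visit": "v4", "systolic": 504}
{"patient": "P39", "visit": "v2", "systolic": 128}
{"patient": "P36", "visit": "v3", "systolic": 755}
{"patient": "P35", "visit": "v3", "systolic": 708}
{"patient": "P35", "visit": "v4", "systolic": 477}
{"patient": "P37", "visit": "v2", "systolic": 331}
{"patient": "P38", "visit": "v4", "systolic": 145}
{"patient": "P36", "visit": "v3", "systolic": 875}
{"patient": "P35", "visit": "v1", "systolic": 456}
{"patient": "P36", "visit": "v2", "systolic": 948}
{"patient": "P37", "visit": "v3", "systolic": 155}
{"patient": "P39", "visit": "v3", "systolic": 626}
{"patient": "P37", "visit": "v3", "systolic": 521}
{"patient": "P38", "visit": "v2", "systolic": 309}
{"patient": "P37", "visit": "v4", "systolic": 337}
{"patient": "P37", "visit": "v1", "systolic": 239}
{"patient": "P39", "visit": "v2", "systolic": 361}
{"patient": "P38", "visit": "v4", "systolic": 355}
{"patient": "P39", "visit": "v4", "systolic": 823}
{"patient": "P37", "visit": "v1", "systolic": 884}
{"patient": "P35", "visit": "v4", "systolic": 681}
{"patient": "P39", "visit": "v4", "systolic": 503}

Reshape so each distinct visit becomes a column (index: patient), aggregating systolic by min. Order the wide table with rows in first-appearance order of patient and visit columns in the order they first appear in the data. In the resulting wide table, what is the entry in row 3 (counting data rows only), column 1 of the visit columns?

42

With rows in first-appearance order of patient, row 3 is patient=P37. visit columns in first-appearance order: v2, v3, v1, v4; column 1 is v2.
Long rows with patient=P37, visit=v2: min(42, 661, 331) = 42.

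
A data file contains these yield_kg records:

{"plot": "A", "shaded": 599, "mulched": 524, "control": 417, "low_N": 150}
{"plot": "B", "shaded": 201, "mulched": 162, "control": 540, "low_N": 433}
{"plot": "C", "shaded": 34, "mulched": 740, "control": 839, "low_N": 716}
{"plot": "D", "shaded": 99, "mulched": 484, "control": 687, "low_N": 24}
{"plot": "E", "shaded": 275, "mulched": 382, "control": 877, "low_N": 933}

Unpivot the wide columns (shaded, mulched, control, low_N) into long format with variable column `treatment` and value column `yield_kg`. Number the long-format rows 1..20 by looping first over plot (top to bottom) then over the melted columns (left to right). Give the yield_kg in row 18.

382

20 rows total (5 × 4). Row 18: index ⌊(18-1)/4⌋ = 4 into plot → E; (18-1) mod 4 = 1 into the melted columns → mulched.
So row 18 is (E, mulched, 382); yield_kg = 382.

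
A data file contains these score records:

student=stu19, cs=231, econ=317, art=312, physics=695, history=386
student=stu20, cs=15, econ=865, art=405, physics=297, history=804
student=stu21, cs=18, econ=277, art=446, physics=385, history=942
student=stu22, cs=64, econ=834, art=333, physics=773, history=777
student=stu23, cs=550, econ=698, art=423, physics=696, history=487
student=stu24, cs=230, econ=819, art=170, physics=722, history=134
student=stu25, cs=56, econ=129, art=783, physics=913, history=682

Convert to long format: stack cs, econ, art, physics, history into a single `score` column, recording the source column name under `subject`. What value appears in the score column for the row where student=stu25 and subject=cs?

56

Unpivoting turns each (student, wide-column) pair into one long row.
The wide cell at row stu25, column cs holds 56, so the long row (stu25, cs) has score=56.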